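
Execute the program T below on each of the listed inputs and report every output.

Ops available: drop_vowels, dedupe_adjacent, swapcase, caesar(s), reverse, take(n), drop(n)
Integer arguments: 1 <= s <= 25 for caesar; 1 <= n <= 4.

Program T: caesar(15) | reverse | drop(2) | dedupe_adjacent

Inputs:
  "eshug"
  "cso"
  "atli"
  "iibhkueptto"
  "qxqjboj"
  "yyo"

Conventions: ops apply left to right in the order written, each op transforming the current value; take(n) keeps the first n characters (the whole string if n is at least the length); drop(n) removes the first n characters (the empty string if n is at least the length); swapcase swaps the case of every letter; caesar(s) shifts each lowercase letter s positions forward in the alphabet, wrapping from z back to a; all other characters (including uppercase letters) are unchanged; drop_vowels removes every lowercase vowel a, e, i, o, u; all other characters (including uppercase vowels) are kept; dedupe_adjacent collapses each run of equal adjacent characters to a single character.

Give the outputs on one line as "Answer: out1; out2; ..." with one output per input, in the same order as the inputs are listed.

Execution, op by op:
  "eshug" -> "thwjv" -> "vjwht" -> "wht" -> "wht"
  "cso" -> "rhd" -> "dhr" -> "r" -> "r"
  "atli" -> "piax" -> "xaip" -> "ip" -> "ip"
  "iibhkueptto" -> "xxqwzjteiid" -> "diietjzwqxx" -> "ietjzwqxx" -> "ietjzwqx"
  "qxqjboj" -> "fmfyqdy" -> "ydqyfmf" -> "qyfmf" -> "qyfmf"
  "yyo" -> "nnd" -> "dnn" -> "n" -> "n"

"wht"; "r"; "ip"; "ietjzwqx"; "qyfmf"; "n"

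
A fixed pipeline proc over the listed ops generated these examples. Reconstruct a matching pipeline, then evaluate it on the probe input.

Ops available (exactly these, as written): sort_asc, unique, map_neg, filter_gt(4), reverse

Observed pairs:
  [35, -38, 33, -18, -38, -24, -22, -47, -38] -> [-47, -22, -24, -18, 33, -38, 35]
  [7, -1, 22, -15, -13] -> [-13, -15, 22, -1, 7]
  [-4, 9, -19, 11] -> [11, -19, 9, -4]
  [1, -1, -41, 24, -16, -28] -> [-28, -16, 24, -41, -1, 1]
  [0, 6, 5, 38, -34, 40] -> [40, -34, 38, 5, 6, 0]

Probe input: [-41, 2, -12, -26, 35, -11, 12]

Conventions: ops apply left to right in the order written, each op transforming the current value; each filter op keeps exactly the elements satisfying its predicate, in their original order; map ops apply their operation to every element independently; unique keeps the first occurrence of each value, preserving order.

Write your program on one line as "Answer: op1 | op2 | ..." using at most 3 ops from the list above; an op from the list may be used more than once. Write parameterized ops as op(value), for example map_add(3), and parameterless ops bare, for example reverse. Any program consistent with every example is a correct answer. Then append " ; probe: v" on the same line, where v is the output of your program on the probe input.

unique | reverse ; probe: [12, -11, 35, -26, -12, 2, -41]

Check, running the answer program on each example:
  [35, -38, 33, -18, -38, -24, -22, -47, -38] -> [35, -38, 33, -18, -24, -22, -47] -> [-47, -22, -24, -18, 33, -38, 35]
  [7, -1, 22, -15, -13] -> [7, -1, 22, -15, -13] -> [-13, -15, 22, -1, 7]
  [-4, 9, -19, 11] -> [-4, 9, -19, 11] -> [11, -19, 9, -4]
  [1, -1, -41, 24, -16, -28] -> [1, -1, -41, 24, -16, -28] -> [-28, -16, 24, -41, -1, 1]
  [0, 6, 5, 38, -34, 40] -> [0, 6, 5, 38, -34, 40] -> [40, -34, 38, 5, 6, 0]
  probe: [-41, 2, -12, -26, 35, -11, 12] -> [-41, 2, -12, -26, 35, -11, 12] -> [12, -11, 35, -26, -12, 2, -41]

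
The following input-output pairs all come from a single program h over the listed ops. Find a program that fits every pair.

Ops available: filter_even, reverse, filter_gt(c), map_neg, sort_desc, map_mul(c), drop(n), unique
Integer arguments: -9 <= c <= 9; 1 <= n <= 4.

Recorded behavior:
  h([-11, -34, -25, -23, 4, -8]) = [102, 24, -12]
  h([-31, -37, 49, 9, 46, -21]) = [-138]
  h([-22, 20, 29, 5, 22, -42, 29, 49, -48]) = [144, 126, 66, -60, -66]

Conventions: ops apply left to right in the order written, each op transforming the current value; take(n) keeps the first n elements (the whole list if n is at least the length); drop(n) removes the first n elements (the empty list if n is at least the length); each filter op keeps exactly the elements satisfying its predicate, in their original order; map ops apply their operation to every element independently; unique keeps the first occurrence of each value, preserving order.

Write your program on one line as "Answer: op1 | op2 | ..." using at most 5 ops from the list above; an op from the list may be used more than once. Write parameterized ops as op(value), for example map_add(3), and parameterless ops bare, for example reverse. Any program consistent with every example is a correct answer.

sort_desc | map_mul(-3) | filter_even | reverse

Check, running the answer program on each example:
  [-11, -34, -25, -23, 4, -8] -> [4, -8, -11, -23, -25, -34] -> [-12, 24, 33, 69, 75, 102] -> [-12, 24, 102] -> [102, 24, -12]
  [-31, -37, 49, 9, 46, -21] -> [49, 46, 9, -21, -31, -37] -> [-147, -138, -27, 63, 93, 111] -> [-138] -> [-138]
  [-22, 20, 29, 5, 22, -42, 29, 49, -48] -> [49, 29, 29, 22, 20, 5, -22, -42, -48] -> [-147, -87, -87, -66, -60, -15, 66, 126, 144] -> [-66, -60, 66, 126, 144] -> [144, 126, 66, -60, -66]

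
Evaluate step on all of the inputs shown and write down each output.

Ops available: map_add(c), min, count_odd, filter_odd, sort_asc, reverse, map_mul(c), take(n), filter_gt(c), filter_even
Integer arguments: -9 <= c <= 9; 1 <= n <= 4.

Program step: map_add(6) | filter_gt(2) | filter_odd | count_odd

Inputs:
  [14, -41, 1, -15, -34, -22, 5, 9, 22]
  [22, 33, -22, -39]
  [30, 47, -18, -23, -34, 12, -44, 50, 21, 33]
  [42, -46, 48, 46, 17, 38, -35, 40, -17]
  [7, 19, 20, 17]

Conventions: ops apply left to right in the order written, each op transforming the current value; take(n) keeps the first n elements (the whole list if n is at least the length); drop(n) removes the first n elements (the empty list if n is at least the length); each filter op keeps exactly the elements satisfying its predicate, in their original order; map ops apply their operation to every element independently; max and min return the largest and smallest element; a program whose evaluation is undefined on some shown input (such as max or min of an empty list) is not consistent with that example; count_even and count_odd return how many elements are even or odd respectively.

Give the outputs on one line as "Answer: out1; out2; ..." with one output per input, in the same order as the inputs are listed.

Execution, op by op:
  [14, -41, 1, -15, -34, -22, 5, 9, 22] -> [20, -35, 7, -9, -28, -16, 11, 15, 28] -> [20, 7, 11, 15, 28] -> [7, 11, 15] -> 3
  [22, 33, -22, -39] -> [28, 39, -16, -33] -> [28, 39] -> [39] -> 1
  [30, 47, -18, -23, -34, 12, -44, 50, 21, 33] -> [36, 53, -12, -17, -28, 18, -38, 56, 27, 39] -> [36, 53, 18, 56, 27, 39] -> [53, 27, 39] -> 3
  [42, -46, 48, 46, 17, 38, -35, 40, -17] -> [48, -40, 54, 52, 23, 44, -29, 46, -11] -> [48, 54, 52, 23, 44, 46] -> [23] -> 1
  [7, 19, 20, 17] -> [13, 25, 26, 23] -> [13, 25, 26, 23] -> [13, 25, 23] -> 3

3; 1; 3; 1; 3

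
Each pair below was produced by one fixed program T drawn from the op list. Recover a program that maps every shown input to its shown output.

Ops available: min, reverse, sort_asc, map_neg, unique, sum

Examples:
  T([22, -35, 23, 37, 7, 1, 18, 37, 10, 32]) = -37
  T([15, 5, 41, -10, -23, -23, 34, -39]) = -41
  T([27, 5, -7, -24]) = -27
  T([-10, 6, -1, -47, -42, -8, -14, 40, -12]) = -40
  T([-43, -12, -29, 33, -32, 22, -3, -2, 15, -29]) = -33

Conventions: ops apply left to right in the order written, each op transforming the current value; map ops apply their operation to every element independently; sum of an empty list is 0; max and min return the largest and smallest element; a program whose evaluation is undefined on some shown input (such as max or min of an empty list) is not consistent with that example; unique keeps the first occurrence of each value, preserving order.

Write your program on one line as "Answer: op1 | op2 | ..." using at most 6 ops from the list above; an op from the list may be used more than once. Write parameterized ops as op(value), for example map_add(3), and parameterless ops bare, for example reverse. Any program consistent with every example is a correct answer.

reverse | sort_asc | map_neg | unique | min

Check, running the answer program on each example:
  [22, -35, 23, 37, 7, 1, 18, 37, 10, 32] -> [32, 10, 37, 18, 1, 7, 37, 23, -35, 22] -> [-35, 1, 7, 10, 18, 22, 23, 32, 37, 37] -> [35, -1, -7, -10, -18, -22, -23, -32, -37, -37] -> [35, -1, -7, -10, -18, -22, -23, -32, -37] -> -37
  [15, 5, 41, -10, -23, -23, 34, -39] -> [-39, 34, -23, -23, -10, 41, 5, 15] -> [-39, -23, -23, -10, 5, 15, 34, 41] -> [39, 23, 23, 10, -5, -15, -34, -41] -> [39, 23, 10, -5, -15, -34, -41] -> -41
  [27, 5, -7, -24] -> [-24, -7, 5, 27] -> [-24, -7, 5, 27] -> [24, 7, -5, -27] -> [24, 7, -5, -27] -> -27
  [-10, 6, -1, -47, -42, -8, -14, 40, -12] -> [-12, 40, -14, -8, -42, -47, -1, 6, -10] -> [-47, -42, -14, -12, -10, -8, -1, 6, 40] -> [47, 42, 14, 12, 10, 8, 1, -6, -40] -> [47, 42, 14, 12, 10, 8, 1, -6, -40] -> -40
  [-43, -12, -29, 33, -32, 22, -3, -2, 15, -29] -> [-29, 15, -2, -3, 22, -32, 33, -29, -12, -43] -> [-43, -32, -29, -29, -12, -3, -2, 15, 22, 33] -> [43, 32, 29, 29, 12, 3, 2, -15, -22, -33] -> [43, 32, 29, 12, 3, 2, -15, -22, -33] -> -33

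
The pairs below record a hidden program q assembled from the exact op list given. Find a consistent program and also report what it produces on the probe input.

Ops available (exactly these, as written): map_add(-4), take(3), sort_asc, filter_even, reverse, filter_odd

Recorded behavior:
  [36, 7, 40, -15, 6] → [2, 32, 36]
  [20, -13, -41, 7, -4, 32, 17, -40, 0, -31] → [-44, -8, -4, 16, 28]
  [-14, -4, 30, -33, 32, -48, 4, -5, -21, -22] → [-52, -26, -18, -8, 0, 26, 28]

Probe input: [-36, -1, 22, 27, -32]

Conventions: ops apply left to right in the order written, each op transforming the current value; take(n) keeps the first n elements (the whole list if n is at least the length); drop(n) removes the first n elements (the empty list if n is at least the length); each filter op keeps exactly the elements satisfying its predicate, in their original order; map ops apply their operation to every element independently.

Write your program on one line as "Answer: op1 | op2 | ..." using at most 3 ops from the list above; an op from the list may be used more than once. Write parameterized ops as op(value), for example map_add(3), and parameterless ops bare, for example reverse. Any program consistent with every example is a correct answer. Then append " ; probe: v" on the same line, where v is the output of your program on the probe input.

filter_even | map_add(-4) | sort_asc ; probe: [-40, -36, 18]

Check, running the answer program on each example:
  [36, 7, 40, -15, 6] -> [36, 40, 6] -> [32, 36, 2] -> [2, 32, 36]
  [20, -13, -41, 7, -4, 32, 17, -40, 0, -31] -> [20, -4, 32, -40, 0] -> [16, -8, 28, -44, -4] -> [-44, -8, -4, 16, 28]
  [-14, -4, 30, -33, 32, -48, 4, -5, -21, -22] -> [-14, -4, 30, 32, -48, 4, -22] -> [-18, -8, 26, 28, -52, 0, -26] -> [-52, -26, -18, -8, 0, 26, 28]
  probe: [-36, -1, 22, 27, -32] -> [-36, 22, -32] -> [-40, 18, -36] -> [-40, -36, 18]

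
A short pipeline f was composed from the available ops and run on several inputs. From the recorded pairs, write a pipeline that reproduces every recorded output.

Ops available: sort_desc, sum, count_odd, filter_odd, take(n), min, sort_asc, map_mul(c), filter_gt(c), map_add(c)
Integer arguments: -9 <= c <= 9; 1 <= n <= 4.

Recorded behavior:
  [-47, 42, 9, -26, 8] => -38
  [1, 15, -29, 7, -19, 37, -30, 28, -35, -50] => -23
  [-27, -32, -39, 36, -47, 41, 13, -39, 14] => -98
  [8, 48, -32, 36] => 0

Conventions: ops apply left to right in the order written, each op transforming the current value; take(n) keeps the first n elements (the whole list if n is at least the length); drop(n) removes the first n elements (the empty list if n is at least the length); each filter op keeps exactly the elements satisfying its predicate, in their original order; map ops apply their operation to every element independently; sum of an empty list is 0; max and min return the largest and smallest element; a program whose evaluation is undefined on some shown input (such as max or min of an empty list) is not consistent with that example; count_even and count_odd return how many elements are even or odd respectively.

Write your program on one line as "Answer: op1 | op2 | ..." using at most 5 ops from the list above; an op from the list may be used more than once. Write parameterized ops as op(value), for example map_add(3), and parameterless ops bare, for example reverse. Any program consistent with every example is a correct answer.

filter_odd | sort_asc | sort_desc | sum

Check, running the answer program on each example:
  [-47, 42, 9, -26, 8] -> [-47, 9] -> [-47, 9] -> [9, -47] -> -38
  [1, 15, -29, 7, -19, 37, -30, 28, -35, -50] -> [1, 15, -29, 7, -19, 37, -35] -> [-35, -29, -19, 1, 7, 15, 37] -> [37, 15, 7, 1, -19, -29, -35] -> -23
  [-27, -32, -39, 36, -47, 41, 13, -39, 14] -> [-27, -39, -47, 41, 13, -39] -> [-47, -39, -39, -27, 13, 41] -> [41, 13, -27, -39, -39, -47] -> -98
  [8, 48, -32, 36] -> [] -> [] -> [] -> 0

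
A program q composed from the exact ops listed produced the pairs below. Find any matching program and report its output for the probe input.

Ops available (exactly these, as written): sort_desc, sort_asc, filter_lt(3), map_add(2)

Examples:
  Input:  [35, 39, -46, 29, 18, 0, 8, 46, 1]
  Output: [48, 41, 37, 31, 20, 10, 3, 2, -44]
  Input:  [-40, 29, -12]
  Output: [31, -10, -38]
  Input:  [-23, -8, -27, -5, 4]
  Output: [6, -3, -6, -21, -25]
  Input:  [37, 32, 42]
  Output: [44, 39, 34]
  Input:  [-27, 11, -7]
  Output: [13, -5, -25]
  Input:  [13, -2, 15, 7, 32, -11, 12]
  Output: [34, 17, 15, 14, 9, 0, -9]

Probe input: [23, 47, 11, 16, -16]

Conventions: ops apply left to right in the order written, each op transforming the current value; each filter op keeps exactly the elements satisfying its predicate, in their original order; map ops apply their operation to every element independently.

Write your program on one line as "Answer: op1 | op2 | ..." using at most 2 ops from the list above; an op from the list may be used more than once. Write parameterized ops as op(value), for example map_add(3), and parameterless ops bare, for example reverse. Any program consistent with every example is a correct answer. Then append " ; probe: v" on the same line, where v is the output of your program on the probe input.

sort_desc | map_add(2) ; probe: [49, 25, 18, 13, -14]

Check, running the answer program on each example:
  [35, 39, -46, 29, 18, 0, 8, 46, 1] -> [46, 39, 35, 29, 18, 8, 1, 0, -46] -> [48, 41, 37, 31, 20, 10, 3, 2, -44]
  [-40, 29, -12] -> [29, -12, -40] -> [31, -10, -38]
  [-23, -8, -27, -5, 4] -> [4, -5, -8, -23, -27] -> [6, -3, -6, -21, -25]
  [37, 32, 42] -> [42, 37, 32] -> [44, 39, 34]
  [-27, 11, -7] -> [11, -7, -27] -> [13, -5, -25]
  [13, -2, 15, 7, 32, -11, 12] -> [32, 15, 13, 12, 7, -2, -11] -> [34, 17, 15, 14, 9, 0, -9]
  probe: [23, 47, 11, 16, -16] -> [47, 23, 16, 11, -16] -> [49, 25, 18, 13, -14]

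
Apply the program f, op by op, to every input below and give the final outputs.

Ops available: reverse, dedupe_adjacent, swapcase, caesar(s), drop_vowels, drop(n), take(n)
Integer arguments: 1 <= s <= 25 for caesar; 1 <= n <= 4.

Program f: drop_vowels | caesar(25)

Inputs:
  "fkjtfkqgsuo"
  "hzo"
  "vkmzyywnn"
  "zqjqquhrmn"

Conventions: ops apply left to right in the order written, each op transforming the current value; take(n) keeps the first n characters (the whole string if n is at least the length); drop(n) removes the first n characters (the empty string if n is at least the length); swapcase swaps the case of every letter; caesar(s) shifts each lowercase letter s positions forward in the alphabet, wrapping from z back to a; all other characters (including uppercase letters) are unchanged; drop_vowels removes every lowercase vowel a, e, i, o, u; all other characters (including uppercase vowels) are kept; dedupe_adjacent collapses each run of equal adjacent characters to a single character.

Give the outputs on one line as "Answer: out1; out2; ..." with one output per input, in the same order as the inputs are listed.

Execution, op by op:
  "fkjtfkqgsuo" -> "fkjtfkqgs" -> "ejisejpfr"
  "hzo" -> "hz" -> "gy"
  "vkmzyywnn" -> "vkmzyywnn" -> "ujlyxxvmm"
  "zqjqquhrmn" -> "zqjqqhrmn" -> "ypippgqlm"

"ejisejpfr"; "gy"; "ujlyxxvmm"; "ypippgqlm"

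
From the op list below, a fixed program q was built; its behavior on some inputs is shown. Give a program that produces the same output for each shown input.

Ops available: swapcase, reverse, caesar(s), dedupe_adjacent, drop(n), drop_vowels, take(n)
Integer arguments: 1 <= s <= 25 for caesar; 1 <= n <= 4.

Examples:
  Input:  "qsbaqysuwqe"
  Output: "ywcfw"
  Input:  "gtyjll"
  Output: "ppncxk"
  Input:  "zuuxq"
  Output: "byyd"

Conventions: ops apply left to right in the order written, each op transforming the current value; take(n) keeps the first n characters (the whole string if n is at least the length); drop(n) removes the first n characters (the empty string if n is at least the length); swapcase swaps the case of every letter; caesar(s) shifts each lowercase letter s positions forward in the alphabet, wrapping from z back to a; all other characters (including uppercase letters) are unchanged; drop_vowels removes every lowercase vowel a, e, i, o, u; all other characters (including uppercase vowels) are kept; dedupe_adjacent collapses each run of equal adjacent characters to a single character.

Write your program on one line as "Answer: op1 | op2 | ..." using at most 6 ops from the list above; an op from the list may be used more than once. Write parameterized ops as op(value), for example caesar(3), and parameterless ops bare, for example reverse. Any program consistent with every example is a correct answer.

caesar(4) | drop_vowels | swapcase | reverse | swapcase

Check, running the answer program on each example:
  "qsbaqysuwqe" -> "uwfeucwyaui" -> "wfcwy" -> "WFCWY" -> "YWCFW" -> "ywcfw"
  "gtyjll" -> "kxcnpp" -> "kxcnpp" -> "KXCNPP" -> "PPNCXK" -> "ppncxk"
  "zuuxq" -> "dyybu" -> "dyyb" -> "DYYB" -> "BYYD" -> "byyd"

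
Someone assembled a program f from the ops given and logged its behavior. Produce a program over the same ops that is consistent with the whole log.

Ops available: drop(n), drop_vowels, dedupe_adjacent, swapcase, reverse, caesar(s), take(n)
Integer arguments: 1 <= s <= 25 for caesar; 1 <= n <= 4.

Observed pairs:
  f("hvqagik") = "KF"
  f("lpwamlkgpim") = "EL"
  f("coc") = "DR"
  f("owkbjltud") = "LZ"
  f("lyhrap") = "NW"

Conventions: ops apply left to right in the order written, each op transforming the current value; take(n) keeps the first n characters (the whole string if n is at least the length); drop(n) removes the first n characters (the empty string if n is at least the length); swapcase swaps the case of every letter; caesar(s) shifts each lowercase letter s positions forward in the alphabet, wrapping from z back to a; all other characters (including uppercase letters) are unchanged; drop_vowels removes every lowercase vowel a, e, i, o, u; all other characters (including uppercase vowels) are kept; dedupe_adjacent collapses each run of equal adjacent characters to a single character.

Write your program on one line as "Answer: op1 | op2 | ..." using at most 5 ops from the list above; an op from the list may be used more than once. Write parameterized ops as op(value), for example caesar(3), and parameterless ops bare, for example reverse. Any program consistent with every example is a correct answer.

take(3) | drop(1) | caesar(20) | caesar(21) | swapcase

Check, running the answer program on each example:
  "hvqagik" -> "hvq" -> "vq" -> "pk" -> "kf" -> "KF"
  "lpwamlkgpim" -> "lpw" -> "pw" -> "jq" -> "el" -> "EL"
  "coc" -> "coc" -> "oc" -> "iw" -> "dr" -> "DR"
  "owkbjltud" -> "owk" -> "wk" -> "qe" -> "lz" -> "LZ"
  "lyhrap" -> "lyh" -> "yh" -> "sb" -> "nw" -> "NW"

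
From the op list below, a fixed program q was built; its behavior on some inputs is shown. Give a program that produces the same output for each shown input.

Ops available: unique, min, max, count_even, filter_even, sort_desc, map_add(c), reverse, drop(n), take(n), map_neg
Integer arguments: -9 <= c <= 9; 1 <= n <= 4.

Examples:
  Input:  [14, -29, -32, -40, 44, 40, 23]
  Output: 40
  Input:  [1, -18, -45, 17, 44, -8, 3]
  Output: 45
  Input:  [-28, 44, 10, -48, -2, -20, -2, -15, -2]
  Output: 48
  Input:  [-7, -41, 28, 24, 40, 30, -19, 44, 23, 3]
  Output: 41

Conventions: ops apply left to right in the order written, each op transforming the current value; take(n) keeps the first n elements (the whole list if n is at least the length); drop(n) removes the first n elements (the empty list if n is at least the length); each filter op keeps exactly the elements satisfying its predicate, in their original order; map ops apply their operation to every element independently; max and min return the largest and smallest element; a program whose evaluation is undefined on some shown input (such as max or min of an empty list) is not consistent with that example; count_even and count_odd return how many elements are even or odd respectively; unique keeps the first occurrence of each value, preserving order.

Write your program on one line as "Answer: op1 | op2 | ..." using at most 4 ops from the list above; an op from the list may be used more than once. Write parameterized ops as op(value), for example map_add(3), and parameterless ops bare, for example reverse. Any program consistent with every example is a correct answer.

map_neg | take(4) | max

Check, running the answer program on each example:
  [14, -29, -32, -40, 44, 40, 23] -> [-14, 29, 32, 40, -44, -40, -23] -> [-14, 29, 32, 40] -> 40
  [1, -18, -45, 17, 44, -8, 3] -> [-1, 18, 45, -17, -44, 8, -3] -> [-1, 18, 45, -17] -> 45
  [-28, 44, 10, -48, -2, -20, -2, -15, -2] -> [28, -44, -10, 48, 2, 20, 2, 15, 2] -> [28, -44, -10, 48] -> 48
  [-7, -41, 28, 24, 40, 30, -19, 44, 23, 3] -> [7, 41, -28, -24, -40, -30, 19, -44, -23, -3] -> [7, 41, -28, -24] -> 41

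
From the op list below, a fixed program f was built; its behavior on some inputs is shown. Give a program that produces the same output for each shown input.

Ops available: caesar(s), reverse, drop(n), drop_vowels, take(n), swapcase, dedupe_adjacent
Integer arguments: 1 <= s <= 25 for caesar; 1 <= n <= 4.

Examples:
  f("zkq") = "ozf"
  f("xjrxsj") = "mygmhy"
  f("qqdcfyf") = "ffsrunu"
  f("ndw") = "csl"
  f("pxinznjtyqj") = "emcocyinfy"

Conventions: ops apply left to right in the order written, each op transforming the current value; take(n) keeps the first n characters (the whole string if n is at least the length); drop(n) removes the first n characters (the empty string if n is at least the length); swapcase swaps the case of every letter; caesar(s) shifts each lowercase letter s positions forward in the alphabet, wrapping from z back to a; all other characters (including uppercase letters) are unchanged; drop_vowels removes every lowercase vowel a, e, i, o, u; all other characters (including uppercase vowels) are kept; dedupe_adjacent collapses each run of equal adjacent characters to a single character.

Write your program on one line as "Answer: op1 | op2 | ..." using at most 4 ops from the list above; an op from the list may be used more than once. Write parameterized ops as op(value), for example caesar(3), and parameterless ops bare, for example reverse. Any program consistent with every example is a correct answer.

drop_vowels | caesar(9) | caesar(18) | caesar(14)

Check, running the answer program on each example:
  "zkq" -> "zkq" -> "itz" -> "alr" -> "ozf"
  "xjrxsj" -> "xjrxsj" -> "gsagbs" -> "yksytk" -> "mygmhy"
  "qqdcfyf" -> "qqdcfyf" -> "zzmloho" -> "rredgzg" -> "ffsrunu"
  "ndw" -> "ndw" -> "wmf" -> "oex" -> "csl"
  "pxinznjtyqj" -> "pxnznjtyqj" -> "ygwiwschzs" -> "qyoaokuzrk" -> "emcocyinfy"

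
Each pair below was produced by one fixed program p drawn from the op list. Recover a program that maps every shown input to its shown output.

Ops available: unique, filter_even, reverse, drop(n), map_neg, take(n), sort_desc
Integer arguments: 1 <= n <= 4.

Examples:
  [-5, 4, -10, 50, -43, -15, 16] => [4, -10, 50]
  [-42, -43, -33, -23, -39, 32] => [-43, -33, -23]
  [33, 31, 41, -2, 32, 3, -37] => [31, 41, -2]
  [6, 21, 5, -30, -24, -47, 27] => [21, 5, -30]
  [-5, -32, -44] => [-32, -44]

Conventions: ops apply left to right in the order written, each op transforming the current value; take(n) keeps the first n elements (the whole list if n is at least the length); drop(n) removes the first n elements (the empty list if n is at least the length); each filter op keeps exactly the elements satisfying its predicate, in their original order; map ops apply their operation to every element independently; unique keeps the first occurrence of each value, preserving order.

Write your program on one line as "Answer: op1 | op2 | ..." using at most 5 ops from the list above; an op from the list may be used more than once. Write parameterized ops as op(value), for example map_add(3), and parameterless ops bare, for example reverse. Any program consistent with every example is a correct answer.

take(4) | map_neg | drop(1) | map_neg

Check, running the answer program on each example:
  [-5, 4, -10, 50, -43, -15, 16] -> [-5, 4, -10, 50] -> [5, -4, 10, -50] -> [-4, 10, -50] -> [4, -10, 50]
  [-42, -43, -33, -23, -39, 32] -> [-42, -43, -33, -23] -> [42, 43, 33, 23] -> [43, 33, 23] -> [-43, -33, -23]
  [33, 31, 41, -2, 32, 3, -37] -> [33, 31, 41, -2] -> [-33, -31, -41, 2] -> [-31, -41, 2] -> [31, 41, -2]
  [6, 21, 5, -30, -24, -47, 27] -> [6, 21, 5, -30] -> [-6, -21, -5, 30] -> [-21, -5, 30] -> [21, 5, -30]
  [-5, -32, -44] -> [-5, -32, -44] -> [5, 32, 44] -> [32, 44] -> [-32, -44]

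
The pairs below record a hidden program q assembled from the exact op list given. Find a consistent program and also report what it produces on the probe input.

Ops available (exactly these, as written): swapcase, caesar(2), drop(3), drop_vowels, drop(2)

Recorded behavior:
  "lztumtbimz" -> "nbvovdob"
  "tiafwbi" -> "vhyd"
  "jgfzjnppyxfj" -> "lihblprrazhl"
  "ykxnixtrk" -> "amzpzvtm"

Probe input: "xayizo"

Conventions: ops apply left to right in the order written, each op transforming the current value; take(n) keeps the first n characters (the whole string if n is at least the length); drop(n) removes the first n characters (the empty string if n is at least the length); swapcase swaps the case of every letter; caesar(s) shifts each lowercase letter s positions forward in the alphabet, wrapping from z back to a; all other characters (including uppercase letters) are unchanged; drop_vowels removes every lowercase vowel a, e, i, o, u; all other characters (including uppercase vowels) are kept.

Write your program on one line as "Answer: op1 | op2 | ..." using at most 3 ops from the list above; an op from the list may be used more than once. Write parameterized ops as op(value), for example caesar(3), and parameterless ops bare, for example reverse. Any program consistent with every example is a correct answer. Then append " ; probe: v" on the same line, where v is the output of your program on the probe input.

drop_vowels | caesar(2) ; probe: "zab"

Check, running the answer program on each example:
  "lztumtbimz" -> "lztmtbmz" -> "nbvovdob"
  "tiafwbi" -> "tfwb" -> "vhyd"
  "jgfzjnppyxfj" -> "jgfzjnppyxfj" -> "lihblprrazhl"
  "ykxnixtrk" -> "ykxnxtrk" -> "amzpzvtm"
  probe: "xayizo" -> "xyz" -> "zab"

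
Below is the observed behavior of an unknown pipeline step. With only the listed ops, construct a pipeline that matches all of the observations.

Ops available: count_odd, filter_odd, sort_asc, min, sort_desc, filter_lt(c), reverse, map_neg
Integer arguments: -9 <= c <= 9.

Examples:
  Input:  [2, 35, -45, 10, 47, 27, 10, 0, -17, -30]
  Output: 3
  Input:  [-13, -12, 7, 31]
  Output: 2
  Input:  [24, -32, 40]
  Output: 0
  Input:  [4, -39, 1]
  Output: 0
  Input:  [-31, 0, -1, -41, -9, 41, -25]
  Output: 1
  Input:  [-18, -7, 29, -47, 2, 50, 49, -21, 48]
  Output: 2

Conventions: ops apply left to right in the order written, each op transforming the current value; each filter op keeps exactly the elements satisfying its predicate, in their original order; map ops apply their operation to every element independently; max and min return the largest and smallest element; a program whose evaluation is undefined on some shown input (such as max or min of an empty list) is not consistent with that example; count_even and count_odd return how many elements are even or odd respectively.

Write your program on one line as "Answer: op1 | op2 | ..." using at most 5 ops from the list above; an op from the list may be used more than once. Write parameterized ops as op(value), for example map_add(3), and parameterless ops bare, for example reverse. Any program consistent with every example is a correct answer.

map_neg | filter_odd | filter_lt(-1) | sort_desc | count_odd

Check, running the answer program on each example:
  [2, 35, -45, 10, 47, 27, 10, 0, -17, -30] -> [-2, -35, 45, -10, -47, -27, -10, 0, 17, 30] -> [-35, 45, -47, -27, 17] -> [-35, -47, -27] -> [-27, -35, -47] -> 3
  [-13, -12, 7, 31] -> [13, 12, -7, -31] -> [13, -7, -31] -> [-7, -31] -> [-7, -31] -> 2
  [24, -32, 40] -> [-24, 32, -40] -> [] -> [] -> [] -> 0
  [4, -39, 1] -> [-4, 39, -1] -> [39, -1] -> [] -> [] -> 0
  [-31, 0, -1, -41, -9, 41, -25] -> [31, 0, 1, 41, 9, -41, 25] -> [31, 1, 41, 9, -41, 25] -> [-41] -> [-41] -> 1
  [-18, -7, 29, -47, 2, 50, 49, -21, 48] -> [18, 7, -29, 47, -2, -50, -49, 21, -48] -> [7, -29, 47, -49, 21] -> [-29, -49] -> [-29, -49] -> 2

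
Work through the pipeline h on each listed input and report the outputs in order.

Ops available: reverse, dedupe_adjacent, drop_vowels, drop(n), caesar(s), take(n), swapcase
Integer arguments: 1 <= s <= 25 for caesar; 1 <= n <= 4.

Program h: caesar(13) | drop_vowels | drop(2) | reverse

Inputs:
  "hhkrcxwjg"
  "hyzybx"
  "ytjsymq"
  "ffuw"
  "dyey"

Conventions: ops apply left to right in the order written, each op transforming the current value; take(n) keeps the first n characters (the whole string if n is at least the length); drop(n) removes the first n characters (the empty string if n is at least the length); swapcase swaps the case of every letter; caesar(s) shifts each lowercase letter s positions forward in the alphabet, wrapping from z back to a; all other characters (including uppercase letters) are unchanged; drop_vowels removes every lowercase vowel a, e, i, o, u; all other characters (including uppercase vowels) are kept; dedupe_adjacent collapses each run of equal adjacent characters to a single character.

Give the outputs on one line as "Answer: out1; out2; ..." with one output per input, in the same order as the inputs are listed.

"twjk"; "kl"; "dzlfw"; "jh"; "lr"

Execution, op by op:
  "hhkrcxwjg" -> "uuxepkjwt" -> "xpkjwt" -> "kjwt" -> "twjk"
  "hyzybx" -> "ulmlok" -> "lmlk" -> "lk" -> "kl"
  "ytjsymq" -> "lgwflzd" -> "lgwflzd" -> "wflzd" -> "dzlfw"
  "ffuw" -> "sshj" -> "sshj" -> "hj" -> "jh"
  "dyey" -> "qlrl" -> "qlrl" -> "rl" -> "lr"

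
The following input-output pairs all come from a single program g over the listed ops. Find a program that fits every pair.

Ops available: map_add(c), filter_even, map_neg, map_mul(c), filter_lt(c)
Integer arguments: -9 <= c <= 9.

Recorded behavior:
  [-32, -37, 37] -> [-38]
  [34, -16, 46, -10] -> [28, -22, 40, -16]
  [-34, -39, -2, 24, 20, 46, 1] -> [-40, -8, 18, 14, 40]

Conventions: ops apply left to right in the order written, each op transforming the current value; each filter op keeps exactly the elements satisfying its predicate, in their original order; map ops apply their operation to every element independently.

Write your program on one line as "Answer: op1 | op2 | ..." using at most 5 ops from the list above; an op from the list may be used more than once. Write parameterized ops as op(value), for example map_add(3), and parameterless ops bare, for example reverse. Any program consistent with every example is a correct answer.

filter_even | map_neg | map_add(6) | map_neg

Check, running the answer program on each example:
  [-32, -37, 37] -> [-32] -> [32] -> [38] -> [-38]
  [34, -16, 46, -10] -> [34, -16, 46, -10] -> [-34, 16, -46, 10] -> [-28, 22, -40, 16] -> [28, -22, 40, -16]
  [-34, -39, -2, 24, 20, 46, 1] -> [-34, -2, 24, 20, 46] -> [34, 2, -24, -20, -46] -> [40, 8, -18, -14, -40] -> [-40, -8, 18, 14, 40]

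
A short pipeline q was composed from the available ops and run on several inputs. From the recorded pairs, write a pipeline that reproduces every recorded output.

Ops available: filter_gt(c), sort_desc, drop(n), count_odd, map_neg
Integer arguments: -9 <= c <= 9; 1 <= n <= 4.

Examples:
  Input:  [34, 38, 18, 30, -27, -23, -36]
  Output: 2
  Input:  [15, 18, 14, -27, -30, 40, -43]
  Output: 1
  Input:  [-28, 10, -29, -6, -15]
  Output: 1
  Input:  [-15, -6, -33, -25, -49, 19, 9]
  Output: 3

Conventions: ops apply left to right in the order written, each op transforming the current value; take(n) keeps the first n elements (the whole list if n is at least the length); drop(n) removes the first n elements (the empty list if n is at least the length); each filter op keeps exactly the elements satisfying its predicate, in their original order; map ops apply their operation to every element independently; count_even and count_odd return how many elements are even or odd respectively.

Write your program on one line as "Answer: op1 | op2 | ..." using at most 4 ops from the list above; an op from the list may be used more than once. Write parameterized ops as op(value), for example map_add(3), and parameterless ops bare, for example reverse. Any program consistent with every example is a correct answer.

map_neg | drop(3) | drop(1) | count_odd

Check, running the answer program on each example:
  [34, 38, 18, 30, -27, -23, -36] -> [-34, -38, -18, -30, 27, 23, 36] -> [-30, 27, 23, 36] -> [27, 23, 36] -> 2
  [15, 18, 14, -27, -30, 40, -43] -> [-15, -18, -14, 27, 30, -40, 43] -> [27, 30, -40, 43] -> [30, -40, 43] -> 1
  [-28, 10, -29, -6, -15] -> [28, -10, 29, 6, 15] -> [6, 15] -> [15] -> 1
  [-15, -6, -33, -25, -49, 19, 9] -> [15, 6, 33, 25, 49, -19, -9] -> [25, 49, -19, -9] -> [49, -19, -9] -> 3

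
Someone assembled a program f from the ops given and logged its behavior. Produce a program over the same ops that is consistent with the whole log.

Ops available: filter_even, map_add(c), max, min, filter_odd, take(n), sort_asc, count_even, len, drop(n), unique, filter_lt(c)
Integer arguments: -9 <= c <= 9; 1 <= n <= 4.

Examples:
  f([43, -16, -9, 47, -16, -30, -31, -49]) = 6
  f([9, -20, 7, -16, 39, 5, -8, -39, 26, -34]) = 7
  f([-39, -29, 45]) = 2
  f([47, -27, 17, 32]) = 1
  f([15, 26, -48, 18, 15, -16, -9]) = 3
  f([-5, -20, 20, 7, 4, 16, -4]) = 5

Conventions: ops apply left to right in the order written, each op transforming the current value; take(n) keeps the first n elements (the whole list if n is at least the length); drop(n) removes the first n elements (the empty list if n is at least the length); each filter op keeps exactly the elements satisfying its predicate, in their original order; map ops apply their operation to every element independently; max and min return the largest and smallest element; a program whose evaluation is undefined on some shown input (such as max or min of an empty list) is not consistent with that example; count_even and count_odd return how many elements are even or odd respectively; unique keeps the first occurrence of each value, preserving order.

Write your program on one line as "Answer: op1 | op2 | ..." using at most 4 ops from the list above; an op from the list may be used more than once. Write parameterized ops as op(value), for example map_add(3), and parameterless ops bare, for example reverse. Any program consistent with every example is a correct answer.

filter_lt(9) | sort_asc | map_add(-1) | len

Check, running the answer program on each example:
  [43, -16, -9, 47, -16, -30, -31, -49] -> [-16, -9, -16, -30, -31, -49] -> [-49, -31, -30, -16, -16, -9] -> [-50, -32, -31, -17, -17, -10] -> 6
  [9, -20, 7, -16, 39, 5, -8, -39, 26, -34] -> [-20, 7, -16, 5, -8, -39, -34] -> [-39, -34, -20, -16, -8, 5, 7] -> [-40, -35, -21, -17, -9, 4, 6] -> 7
  [-39, -29, 45] -> [-39, -29] -> [-39, -29] -> [-40, -30] -> 2
  [47, -27, 17, 32] -> [-27] -> [-27] -> [-28] -> 1
  [15, 26, -48, 18, 15, -16, -9] -> [-48, -16, -9] -> [-48, -16, -9] -> [-49, -17, -10] -> 3
  [-5, -20, 20, 7, 4, 16, -4] -> [-5, -20, 7, 4, -4] -> [-20, -5, -4, 4, 7] -> [-21, -6, -5, 3, 6] -> 5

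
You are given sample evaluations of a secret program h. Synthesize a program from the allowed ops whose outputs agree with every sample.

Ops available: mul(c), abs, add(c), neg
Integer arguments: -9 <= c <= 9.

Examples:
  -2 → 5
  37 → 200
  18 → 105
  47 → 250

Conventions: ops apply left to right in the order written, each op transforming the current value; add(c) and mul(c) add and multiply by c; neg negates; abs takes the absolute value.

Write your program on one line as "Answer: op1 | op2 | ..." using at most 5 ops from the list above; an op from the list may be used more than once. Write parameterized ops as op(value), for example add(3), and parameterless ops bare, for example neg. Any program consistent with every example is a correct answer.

neg | add(-3) | abs | mul(5)

Check, running the answer program on each example:
  -2 -> 2 -> -1 -> 1 -> 5
  37 -> -37 -> -40 -> 40 -> 200
  18 -> -18 -> -21 -> 21 -> 105
  47 -> -47 -> -50 -> 50 -> 250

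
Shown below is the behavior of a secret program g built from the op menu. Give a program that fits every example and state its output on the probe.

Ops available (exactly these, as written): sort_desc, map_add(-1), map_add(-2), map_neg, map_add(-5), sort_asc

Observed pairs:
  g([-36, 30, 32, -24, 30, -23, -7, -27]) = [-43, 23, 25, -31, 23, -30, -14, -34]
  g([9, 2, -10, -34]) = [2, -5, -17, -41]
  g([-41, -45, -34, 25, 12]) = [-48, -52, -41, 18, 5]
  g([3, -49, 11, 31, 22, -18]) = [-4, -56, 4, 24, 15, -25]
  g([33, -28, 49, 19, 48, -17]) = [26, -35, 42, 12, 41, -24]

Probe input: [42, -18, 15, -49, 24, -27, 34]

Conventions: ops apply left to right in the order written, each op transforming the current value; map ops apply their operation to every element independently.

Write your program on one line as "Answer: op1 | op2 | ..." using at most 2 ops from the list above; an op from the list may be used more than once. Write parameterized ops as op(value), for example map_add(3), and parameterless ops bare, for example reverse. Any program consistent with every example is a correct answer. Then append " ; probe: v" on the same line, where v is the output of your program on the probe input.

map_add(-5) | map_add(-2) ; probe: [35, -25, 8, -56, 17, -34, 27]

Check, running the answer program on each example:
  [-36, 30, 32, -24, 30, -23, -7, -27] -> [-41, 25, 27, -29, 25, -28, -12, -32] -> [-43, 23, 25, -31, 23, -30, -14, -34]
  [9, 2, -10, -34] -> [4, -3, -15, -39] -> [2, -5, -17, -41]
  [-41, -45, -34, 25, 12] -> [-46, -50, -39, 20, 7] -> [-48, -52, -41, 18, 5]
  [3, -49, 11, 31, 22, -18] -> [-2, -54, 6, 26, 17, -23] -> [-4, -56, 4, 24, 15, -25]
  [33, -28, 49, 19, 48, -17] -> [28, -33, 44, 14, 43, -22] -> [26, -35, 42, 12, 41, -24]
  probe: [42, -18, 15, -49, 24, -27, 34] -> [37, -23, 10, -54, 19, -32, 29] -> [35, -25, 8, -56, 17, -34, 27]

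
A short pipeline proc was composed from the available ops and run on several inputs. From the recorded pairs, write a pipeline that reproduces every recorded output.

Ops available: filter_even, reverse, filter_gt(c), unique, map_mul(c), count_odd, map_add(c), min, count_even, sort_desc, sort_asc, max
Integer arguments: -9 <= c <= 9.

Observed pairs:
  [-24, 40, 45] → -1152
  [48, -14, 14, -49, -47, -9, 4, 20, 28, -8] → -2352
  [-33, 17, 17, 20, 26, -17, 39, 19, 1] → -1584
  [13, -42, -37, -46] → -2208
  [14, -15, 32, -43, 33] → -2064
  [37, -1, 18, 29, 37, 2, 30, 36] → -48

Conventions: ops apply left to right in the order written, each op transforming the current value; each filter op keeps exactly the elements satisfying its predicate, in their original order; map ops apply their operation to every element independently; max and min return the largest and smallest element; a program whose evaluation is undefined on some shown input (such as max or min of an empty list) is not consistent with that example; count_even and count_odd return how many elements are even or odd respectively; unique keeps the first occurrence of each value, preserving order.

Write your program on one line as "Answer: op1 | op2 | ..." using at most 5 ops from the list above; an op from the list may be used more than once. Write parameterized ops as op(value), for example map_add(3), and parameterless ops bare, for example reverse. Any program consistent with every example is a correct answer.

reverse | map_mul(-6) | sort_desc | map_mul(-8) | min

Check, running the answer program on each example:
  [-24, 40, 45] -> [45, 40, -24] -> [-270, -240, 144] -> [144, -240, -270] -> [-1152, 1920, 2160] -> -1152
  [48, -14, 14, -49, -47, -9, 4, 20, 28, -8] -> [-8, 28, 20, 4, -9, -47, -49, 14, -14, 48] -> [48, -168, -120, -24, 54, 282, 294, -84, 84, -288] -> [294, 282, 84, 54, 48, -24, -84, -120, -168, -288] -> [-2352, -2256, -672, -432, -384, 192, 672, 960, 1344, 2304] -> -2352
  [-33, 17, 17, 20, 26, -17, 39, 19, 1] -> [1, 19, 39, -17, 26, 20, 17, 17, -33] -> [-6, -114, -234, 102, -156, -120, -102, -102, 198] -> [198, 102, -6, -102, -102, -114, -120, -156, -234] -> [-1584, -816, 48, 816, 816, 912, 960, 1248, 1872] -> -1584
  [13, -42, -37, -46] -> [-46, -37, -42, 13] -> [276, 222, 252, -78] -> [276, 252, 222, -78] -> [-2208, -2016, -1776, 624] -> -2208
  [14, -15, 32, -43, 33] -> [33, -43, 32, -15, 14] -> [-198, 258, -192, 90, -84] -> [258, 90, -84, -192, -198] -> [-2064, -720, 672, 1536, 1584] -> -2064
  [37, -1, 18, 29, 37, 2, 30, 36] -> [36, 30, 2, 37, 29, 18, -1, 37] -> [-216, -180, -12, -222, -174, -108, 6, -222] -> [6, -12, -108, -174, -180, -216, -222, -222] -> [-48, 96, 864, 1392, 1440, 1728, 1776, 1776] -> -48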